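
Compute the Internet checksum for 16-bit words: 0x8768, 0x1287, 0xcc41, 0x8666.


Sum all words (with carry folding):
+ 0x8768 = 0x8768
+ 0x1287 = 0x99ef
+ 0xcc41 = 0x6631
+ 0x8666 = 0xec97
One's complement: ~0xec97
Checksum = 0x1368


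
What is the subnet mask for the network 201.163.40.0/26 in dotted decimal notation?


/26 means 26 network bits, 6 host bits
Binary: 11111111111111111111111111000000
Mask: 255.255.255.192


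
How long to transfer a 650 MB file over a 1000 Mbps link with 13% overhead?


Effective throughput = 1000 * (1 - 13/100) = 870 Mbps
File size in Mb = 650 * 8 = 5200 Mb
Time = 5200 / 870
Time = 5.977 seconds


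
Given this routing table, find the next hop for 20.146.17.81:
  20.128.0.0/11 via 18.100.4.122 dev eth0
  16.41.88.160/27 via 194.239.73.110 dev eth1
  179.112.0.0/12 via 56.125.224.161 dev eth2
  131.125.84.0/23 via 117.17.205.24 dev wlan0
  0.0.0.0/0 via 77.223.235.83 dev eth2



Longest prefix match for 20.146.17.81:
  /11 20.128.0.0: MATCH
  /27 16.41.88.160: no
  /12 179.112.0.0: no
  /23 131.125.84.0: no
  /0 0.0.0.0: MATCH
Selected: next-hop 18.100.4.122 via eth0 (matched /11)


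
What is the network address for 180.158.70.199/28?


IP:   10110100.10011110.01000110.11000111
Mask: 11111111.11111111.11111111.11110000
AND operation:
Net:  10110100.10011110.01000110.11000000
Network: 180.158.70.192/28


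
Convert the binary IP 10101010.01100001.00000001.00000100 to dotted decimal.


10101010 = 170
01100001 = 97
00000001 = 1
00000100 = 4
IP: 170.97.1.4


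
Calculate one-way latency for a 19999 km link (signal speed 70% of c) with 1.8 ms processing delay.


Speed = 0.7 * 3e5 km/s = 210000 km/s
Propagation delay = 19999 / 210000 = 0.0952 s = 95.2333 ms
Processing delay = 1.8 ms
Total one-way latency = 97.0333 ms


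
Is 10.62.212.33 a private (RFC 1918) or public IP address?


RFC 1918 private ranges:
  10.0.0.0/8 (10.0.0.0 - 10.255.255.255)
  172.16.0.0/12 (172.16.0.0 - 172.31.255.255)
  192.168.0.0/16 (192.168.0.0 - 192.168.255.255)
Private (in 10.0.0.0/8)


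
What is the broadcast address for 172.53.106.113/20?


Network: 172.53.96.0/20
Host bits = 12
Set all host bits to 1:
Broadcast: 172.53.111.255


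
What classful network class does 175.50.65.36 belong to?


First octet: 175
Binary: 10101111
10xxxxxx -> Class B (128-191)
Class B, default mask 255.255.0.0 (/16)


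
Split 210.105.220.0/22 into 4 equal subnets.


New prefix = 22 + 2 = 24
Each subnet has 256 addresses
  210.105.220.0/24
  210.105.221.0/24
  210.105.222.0/24
  210.105.223.0/24
Subnets: 210.105.220.0/24, 210.105.221.0/24, 210.105.222.0/24, 210.105.223.0/24


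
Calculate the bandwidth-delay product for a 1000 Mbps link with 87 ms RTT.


BDP = bandwidth * RTT
= 1000 Mbps * 87 ms
= 1000 * 1e6 * 87 / 1000 bits
= 87000000 bits
= 10875000 bytes
= 10620.1172 KB
BDP = 87000000 bits (10875000 bytes)


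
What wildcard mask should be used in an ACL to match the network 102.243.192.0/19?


Subnet mask: 255.255.224.0
Wildcard = 255.255.255.255 - subnet mask
255 - 255 = 0
255 - 255 = 0
255 - 224 = 31
255 - 0 = 255
Wildcard: 0.0.31.255


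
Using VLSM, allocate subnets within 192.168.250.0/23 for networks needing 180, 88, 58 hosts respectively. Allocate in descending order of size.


180 hosts -> /24 (254 usable): 192.168.250.0/24
88 hosts -> /25 (126 usable): 192.168.251.0/25
58 hosts -> /26 (62 usable): 192.168.251.128/26
Allocation: 192.168.250.0/24 (180 hosts, 254 usable); 192.168.251.0/25 (88 hosts, 126 usable); 192.168.251.128/26 (58 hosts, 62 usable)


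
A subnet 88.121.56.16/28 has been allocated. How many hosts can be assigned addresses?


Host bits = 32 - 28 = 4
Total addresses = 2^4 = 16
Usable = total - 2 (network and broadcast)
Usable hosts: 14


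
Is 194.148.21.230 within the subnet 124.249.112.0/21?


Subnet network: 124.249.112.0
Test IP AND mask: 194.148.16.0
No, 194.148.21.230 is not in 124.249.112.0/21


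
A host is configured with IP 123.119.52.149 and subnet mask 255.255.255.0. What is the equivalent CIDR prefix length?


Binary: 11111111.11111111.11111111.00000000
Count leading 1s
Prefix: /24


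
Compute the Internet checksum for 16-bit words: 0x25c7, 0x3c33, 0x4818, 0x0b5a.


Sum all words (with carry folding):
+ 0x25c7 = 0x25c7
+ 0x3c33 = 0x61fa
+ 0x4818 = 0xaa12
+ 0x0b5a = 0xb56c
One's complement: ~0xb56c
Checksum = 0x4a93


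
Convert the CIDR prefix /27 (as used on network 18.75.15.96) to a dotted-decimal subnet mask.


/27 means 27 network bits, 5 host bits
Binary: 11111111111111111111111111100000
Mask: 255.255.255.224


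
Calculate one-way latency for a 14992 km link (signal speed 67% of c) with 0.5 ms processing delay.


Speed = 0.67 * 3e5 km/s = 201000 km/s
Propagation delay = 14992 / 201000 = 0.0746 s = 74.5871 ms
Processing delay = 0.5 ms
Total one-way latency = 75.0871 ms


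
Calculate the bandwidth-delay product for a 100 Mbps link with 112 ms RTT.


BDP = bandwidth * RTT
= 100 Mbps * 112 ms
= 100 * 1e6 * 112 / 1000 bits
= 11200000 bits
= 1400000 bytes
= 1367.1875 KB
BDP = 11200000 bits (1400000 bytes)


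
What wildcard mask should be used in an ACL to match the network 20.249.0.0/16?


Subnet mask: 255.255.0.0
Wildcard = 255.255.255.255 - subnet mask
255 - 255 = 0
255 - 255 = 0
255 - 0 = 255
255 - 0 = 255
Wildcard: 0.0.255.255


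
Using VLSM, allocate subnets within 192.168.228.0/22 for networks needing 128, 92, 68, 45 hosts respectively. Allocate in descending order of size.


128 hosts -> /24 (254 usable): 192.168.228.0/24
92 hosts -> /25 (126 usable): 192.168.229.0/25
68 hosts -> /25 (126 usable): 192.168.229.128/25
45 hosts -> /26 (62 usable): 192.168.230.0/26
Allocation: 192.168.228.0/24 (128 hosts, 254 usable); 192.168.229.0/25 (92 hosts, 126 usable); 192.168.229.128/25 (68 hosts, 126 usable); 192.168.230.0/26 (45 hosts, 62 usable)


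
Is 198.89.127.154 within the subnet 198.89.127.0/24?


Subnet network: 198.89.127.0
Test IP AND mask: 198.89.127.0
Yes, 198.89.127.154 is in 198.89.127.0/24


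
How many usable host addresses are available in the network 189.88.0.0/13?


Host bits = 32 - 13 = 19
Total addresses = 2^19 = 524288
Usable = total - 2 (network and broadcast)
Usable hosts: 524286


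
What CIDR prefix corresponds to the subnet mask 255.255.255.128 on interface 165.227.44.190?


Binary: 11111111.11111111.11111111.10000000
Count leading 1s
Prefix: /25


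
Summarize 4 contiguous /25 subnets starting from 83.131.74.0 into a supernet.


Original prefix: /25
Number of subnets: 4 = 2^2
New prefix = 25 - 2 = 23
Supernet: 83.131.74.0/23


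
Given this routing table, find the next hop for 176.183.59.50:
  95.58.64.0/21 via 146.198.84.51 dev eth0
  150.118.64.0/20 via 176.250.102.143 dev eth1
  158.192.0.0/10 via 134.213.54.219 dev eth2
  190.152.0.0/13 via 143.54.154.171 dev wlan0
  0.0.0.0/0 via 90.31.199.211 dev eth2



Longest prefix match for 176.183.59.50:
  /21 95.58.64.0: no
  /20 150.118.64.0: no
  /10 158.192.0.0: no
  /13 190.152.0.0: no
  /0 0.0.0.0: MATCH
Selected: next-hop 90.31.199.211 via eth2 (matched /0)


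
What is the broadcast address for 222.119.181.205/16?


Network: 222.119.0.0/16
Host bits = 16
Set all host bits to 1:
Broadcast: 222.119.255.255


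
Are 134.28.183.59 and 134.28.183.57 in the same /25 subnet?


Mask: 255.255.255.128
134.28.183.59 AND mask = 134.28.183.0
134.28.183.57 AND mask = 134.28.183.0
Yes, same subnet (134.28.183.0)


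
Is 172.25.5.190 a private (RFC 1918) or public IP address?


RFC 1918 private ranges:
  10.0.0.0/8 (10.0.0.0 - 10.255.255.255)
  172.16.0.0/12 (172.16.0.0 - 172.31.255.255)
  192.168.0.0/16 (192.168.0.0 - 192.168.255.255)
Private (in 172.16.0.0/12)


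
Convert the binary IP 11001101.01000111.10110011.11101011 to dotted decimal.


11001101 = 205
01000111 = 71
10110011 = 179
11101011 = 235
IP: 205.71.179.235


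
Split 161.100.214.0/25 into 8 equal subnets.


New prefix = 25 + 3 = 28
Each subnet has 16 addresses
  161.100.214.0/28
  161.100.214.16/28
  161.100.214.32/28
  161.100.214.48/28
  161.100.214.64/28
  161.100.214.80/28
  161.100.214.96/28
  161.100.214.112/28
Subnets: 161.100.214.0/28, 161.100.214.16/28, 161.100.214.32/28, 161.100.214.48/28, 161.100.214.64/28, 161.100.214.80/28, 161.100.214.96/28, 161.100.214.112/28


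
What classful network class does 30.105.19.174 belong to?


First octet: 30
Binary: 00011110
0xxxxxxx -> Class A (1-126)
Class A, default mask 255.0.0.0 (/8)


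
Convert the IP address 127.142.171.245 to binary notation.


127 = 01111111
142 = 10001110
171 = 10101011
245 = 11110101
Binary: 01111111.10001110.10101011.11110101


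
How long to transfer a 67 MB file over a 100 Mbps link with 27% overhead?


Effective throughput = 100 * (1 - 27/100) = 73 Mbps
File size in Mb = 67 * 8 = 536 Mb
Time = 536 / 73
Time = 7.3425 seconds


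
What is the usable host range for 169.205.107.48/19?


Network: 169.205.96.0
Broadcast: 169.205.127.255
First usable = network + 1
Last usable = broadcast - 1
Range: 169.205.96.1 to 169.205.127.254


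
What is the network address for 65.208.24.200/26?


IP:   01000001.11010000.00011000.11001000
Mask: 11111111.11111111.11111111.11000000
AND operation:
Net:  01000001.11010000.00011000.11000000
Network: 65.208.24.192/26


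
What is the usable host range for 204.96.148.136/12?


Network: 204.96.0.0
Broadcast: 204.111.255.255
First usable = network + 1
Last usable = broadcast - 1
Range: 204.96.0.1 to 204.111.255.254


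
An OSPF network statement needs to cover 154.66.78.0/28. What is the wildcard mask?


Subnet mask: 255.255.255.240
Wildcard = 255.255.255.255 - subnet mask
255 - 255 = 0
255 - 255 = 0
255 - 255 = 0
255 - 240 = 15
Wildcard: 0.0.0.15


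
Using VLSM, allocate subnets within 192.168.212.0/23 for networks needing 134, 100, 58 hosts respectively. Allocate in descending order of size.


134 hosts -> /24 (254 usable): 192.168.212.0/24
100 hosts -> /25 (126 usable): 192.168.213.0/25
58 hosts -> /26 (62 usable): 192.168.213.128/26
Allocation: 192.168.212.0/24 (134 hosts, 254 usable); 192.168.213.0/25 (100 hosts, 126 usable); 192.168.213.128/26 (58 hosts, 62 usable)


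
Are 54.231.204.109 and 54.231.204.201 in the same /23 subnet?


Mask: 255.255.254.0
54.231.204.109 AND mask = 54.231.204.0
54.231.204.201 AND mask = 54.231.204.0
Yes, same subnet (54.231.204.0)


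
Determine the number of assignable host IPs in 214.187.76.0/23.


Host bits = 32 - 23 = 9
Total addresses = 2^9 = 512
Usable = total - 2 (network and broadcast)
Usable hosts: 510


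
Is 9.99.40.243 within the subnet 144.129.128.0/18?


Subnet network: 144.129.128.0
Test IP AND mask: 9.99.0.0
No, 9.99.40.243 is not in 144.129.128.0/18


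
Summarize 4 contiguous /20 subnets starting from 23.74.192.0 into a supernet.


Original prefix: /20
Number of subnets: 4 = 2^2
New prefix = 20 - 2 = 18
Supernet: 23.74.192.0/18


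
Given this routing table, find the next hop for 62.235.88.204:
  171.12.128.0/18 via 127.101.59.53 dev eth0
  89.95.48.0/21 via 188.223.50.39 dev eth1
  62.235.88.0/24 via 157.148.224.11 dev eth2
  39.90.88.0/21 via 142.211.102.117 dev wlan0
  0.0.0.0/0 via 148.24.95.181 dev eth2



Longest prefix match for 62.235.88.204:
  /18 171.12.128.0: no
  /21 89.95.48.0: no
  /24 62.235.88.0: MATCH
  /21 39.90.88.0: no
  /0 0.0.0.0: MATCH
Selected: next-hop 157.148.224.11 via eth2 (matched /24)


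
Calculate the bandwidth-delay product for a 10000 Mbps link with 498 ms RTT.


BDP = bandwidth * RTT
= 10000 Mbps * 498 ms
= 10000 * 1e6 * 498 / 1000 bits
= 4980000000 bits
= 622500000 bytes
= 607910.1562 KB
BDP = 4980000000 bits (622500000 bytes)


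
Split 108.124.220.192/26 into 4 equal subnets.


New prefix = 26 + 2 = 28
Each subnet has 16 addresses
  108.124.220.192/28
  108.124.220.208/28
  108.124.220.224/28
  108.124.220.240/28
Subnets: 108.124.220.192/28, 108.124.220.208/28, 108.124.220.224/28, 108.124.220.240/28


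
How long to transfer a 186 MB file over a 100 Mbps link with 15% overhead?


Effective throughput = 100 * (1 - 15/100) = 85 Mbps
File size in Mb = 186 * 8 = 1488 Mb
Time = 1488 / 85
Time = 17.5059 seconds


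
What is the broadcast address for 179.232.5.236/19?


Network: 179.232.0.0/19
Host bits = 13
Set all host bits to 1:
Broadcast: 179.232.31.255


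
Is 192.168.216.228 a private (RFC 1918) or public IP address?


RFC 1918 private ranges:
  10.0.0.0/8 (10.0.0.0 - 10.255.255.255)
  172.16.0.0/12 (172.16.0.0 - 172.31.255.255)
  192.168.0.0/16 (192.168.0.0 - 192.168.255.255)
Private (in 192.168.0.0/16)


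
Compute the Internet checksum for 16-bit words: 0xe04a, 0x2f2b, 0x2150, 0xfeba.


Sum all words (with carry folding):
+ 0xe04a = 0xe04a
+ 0x2f2b = 0x0f76
+ 0x2150 = 0x30c6
+ 0xfeba = 0x2f81
One's complement: ~0x2f81
Checksum = 0xd07e


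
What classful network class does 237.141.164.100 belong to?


First octet: 237
Binary: 11101101
1110xxxx -> Class D (224-239)
Class D (multicast), default mask N/A


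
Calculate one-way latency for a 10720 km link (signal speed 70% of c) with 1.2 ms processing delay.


Speed = 0.7 * 3e5 km/s = 210000 km/s
Propagation delay = 10720 / 210000 = 0.051 s = 51.0476 ms
Processing delay = 1.2 ms
Total one-way latency = 52.2476 ms


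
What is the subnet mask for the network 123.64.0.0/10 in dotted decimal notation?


/10 means 10 network bits, 22 host bits
Binary: 11111111110000000000000000000000
Mask: 255.192.0.0


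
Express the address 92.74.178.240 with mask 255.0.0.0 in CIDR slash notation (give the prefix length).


Binary: 11111111.00000000.00000000.00000000
Count leading 1s
Prefix: /8


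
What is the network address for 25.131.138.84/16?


IP:   00011001.10000011.10001010.01010100
Mask: 11111111.11111111.00000000.00000000
AND operation:
Net:  00011001.10000011.00000000.00000000
Network: 25.131.0.0/16


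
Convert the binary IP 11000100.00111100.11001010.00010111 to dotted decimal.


11000100 = 196
00111100 = 60
11001010 = 202
00010111 = 23
IP: 196.60.202.23


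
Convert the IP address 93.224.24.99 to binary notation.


93 = 01011101
224 = 11100000
24 = 00011000
99 = 01100011
Binary: 01011101.11100000.00011000.01100011


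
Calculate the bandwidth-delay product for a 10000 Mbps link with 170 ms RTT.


BDP = bandwidth * RTT
= 10000 Mbps * 170 ms
= 10000 * 1e6 * 170 / 1000 bits
= 1700000000 bits
= 212500000 bytes
= 207519.5312 KB
BDP = 1700000000 bits (212500000 bytes)


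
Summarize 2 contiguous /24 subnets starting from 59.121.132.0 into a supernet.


Original prefix: /24
Number of subnets: 2 = 2^1
New prefix = 24 - 1 = 23
Supernet: 59.121.132.0/23


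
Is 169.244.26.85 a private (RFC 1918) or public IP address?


RFC 1918 private ranges:
  10.0.0.0/8 (10.0.0.0 - 10.255.255.255)
  172.16.0.0/12 (172.16.0.0 - 172.31.255.255)
  192.168.0.0/16 (192.168.0.0 - 192.168.255.255)
Public (not in any RFC 1918 range)


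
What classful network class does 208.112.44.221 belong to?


First octet: 208
Binary: 11010000
110xxxxx -> Class C (192-223)
Class C, default mask 255.255.255.0 (/24)


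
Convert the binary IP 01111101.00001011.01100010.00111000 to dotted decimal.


01111101 = 125
00001011 = 11
01100010 = 98
00111000 = 56
IP: 125.11.98.56


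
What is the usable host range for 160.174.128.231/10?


Network: 160.128.0.0
Broadcast: 160.191.255.255
First usable = network + 1
Last usable = broadcast - 1
Range: 160.128.0.1 to 160.191.255.254


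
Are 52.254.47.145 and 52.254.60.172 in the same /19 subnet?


Mask: 255.255.224.0
52.254.47.145 AND mask = 52.254.32.0
52.254.60.172 AND mask = 52.254.32.0
Yes, same subnet (52.254.32.0)


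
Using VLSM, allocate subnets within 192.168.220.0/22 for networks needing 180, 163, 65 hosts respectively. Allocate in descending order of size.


180 hosts -> /24 (254 usable): 192.168.220.0/24
163 hosts -> /24 (254 usable): 192.168.221.0/24
65 hosts -> /25 (126 usable): 192.168.222.0/25
Allocation: 192.168.220.0/24 (180 hosts, 254 usable); 192.168.221.0/24 (163 hosts, 254 usable); 192.168.222.0/25 (65 hosts, 126 usable)


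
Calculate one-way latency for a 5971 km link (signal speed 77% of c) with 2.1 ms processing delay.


Speed = 0.77 * 3e5 km/s = 231000 km/s
Propagation delay = 5971 / 231000 = 0.0258 s = 25.8485 ms
Processing delay = 2.1 ms
Total one-way latency = 27.9485 ms


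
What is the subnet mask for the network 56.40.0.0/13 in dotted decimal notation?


/13 means 13 network bits, 19 host bits
Binary: 11111111111110000000000000000000
Mask: 255.248.0.0


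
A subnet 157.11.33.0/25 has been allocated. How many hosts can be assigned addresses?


Host bits = 32 - 25 = 7
Total addresses = 2^7 = 128
Usable = total - 2 (network and broadcast)
Usable hosts: 126


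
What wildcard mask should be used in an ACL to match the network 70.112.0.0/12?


Subnet mask: 255.240.0.0
Wildcard = 255.255.255.255 - subnet mask
255 - 255 = 0
255 - 240 = 15
255 - 0 = 255
255 - 0 = 255
Wildcard: 0.15.255.255


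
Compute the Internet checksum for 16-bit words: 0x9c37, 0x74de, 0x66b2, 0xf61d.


Sum all words (with carry folding):
+ 0x9c37 = 0x9c37
+ 0x74de = 0x1116
+ 0x66b2 = 0x77c8
+ 0xf61d = 0x6de6
One's complement: ~0x6de6
Checksum = 0x9219


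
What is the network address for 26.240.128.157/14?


IP:   00011010.11110000.10000000.10011101
Mask: 11111111.11111100.00000000.00000000
AND operation:
Net:  00011010.11110000.00000000.00000000
Network: 26.240.0.0/14


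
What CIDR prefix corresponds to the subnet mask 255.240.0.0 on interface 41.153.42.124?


Binary: 11111111.11110000.00000000.00000000
Count leading 1s
Prefix: /12


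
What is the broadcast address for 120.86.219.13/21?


Network: 120.86.216.0/21
Host bits = 11
Set all host bits to 1:
Broadcast: 120.86.223.255


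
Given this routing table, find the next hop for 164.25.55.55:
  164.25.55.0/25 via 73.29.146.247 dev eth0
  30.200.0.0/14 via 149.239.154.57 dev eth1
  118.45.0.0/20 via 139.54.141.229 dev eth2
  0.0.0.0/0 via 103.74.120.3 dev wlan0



Longest prefix match for 164.25.55.55:
  /25 164.25.55.0: MATCH
  /14 30.200.0.0: no
  /20 118.45.0.0: no
  /0 0.0.0.0: MATCH
Selected: next-hop 73.29.146.247 via eth0 (matched /25)


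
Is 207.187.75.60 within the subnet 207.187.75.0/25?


Subnet network: 207.187.75.0
Test IP AND mask: 207.187.75.0
Yes, 207.187.75.60 is in 207.187.75.0/25


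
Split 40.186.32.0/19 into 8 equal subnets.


New prefix = 19 + 3 = 22
Each subnet has 1024 addresses
  40.186.32.0/22
  40.186.36.0/22
  40.186.40.0/22
  40.186.44.0/22
  40.186.48.0/22
  40.186.52.0/22
  40.186.56.0/22
  40.186.60.0/22
Subnets: 40.186.32.0/22, 40.186.36.0/22, 40.186.40.0/22, 40.186.44.0/22, 40.186.48.0/22, 40.186.52.0/22, 40.186.56.0/22, 40.186.60.0/22


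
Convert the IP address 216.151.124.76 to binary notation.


216 = 11011000
151 = 10010111
124 = 01111100
76 = 01001100
Binary: 11011000.10010111.01111100.01001100


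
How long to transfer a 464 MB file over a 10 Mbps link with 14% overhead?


Effective throughput = 10 * (1 - 14/100) = 8.6 Mbps
File size in Mb = 464 * 8 = 3712 Mb
Time = 3712 / 8.6
Time = 431.6279 seconds


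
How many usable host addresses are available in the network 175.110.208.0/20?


Host bits = 32 - 20 = 12
Total addresses = 2^12 = 4096
Usable = total - 2 (network and broadcast)
Usable hosts: 4094


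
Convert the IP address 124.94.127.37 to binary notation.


124 = 01111100
94 = 01011110
127 = 01111111
37 = 00100101
Binary: 01111100.01011110.01111111.00100101


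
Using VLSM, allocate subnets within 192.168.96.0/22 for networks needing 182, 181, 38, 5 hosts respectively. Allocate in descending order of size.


182 hosts -> /24 (254 usable): 192.168.96.0/24
181 hosts -> /24 (254 usable): 192.168.97.0/24
38 hosts -> /26 (62 usable): 192.168.98.0/26
5 hosts -> /29 (6 usable): 192.168.98.64/29
Allocation: 192.168.96.0/24 (182 hosts, 254 usable); 192.168.97.0/24 (181 hosts, 254 usable); 192.168.98.0/26 (38 hosts, 62 usable); 192.168.98.64/29 (5 hosts, 6 usable)


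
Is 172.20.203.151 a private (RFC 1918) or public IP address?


RFC 1918 private ranges:
  10.0.0.0/8 (10.0.0.0 - 10.255.255.255)
  172.16.0.0/12 (172.16.0.0 - 172.31.255.255)
  192.168.0.0/16 (192.168.0.0 - 192.168.255.255)
Private (in 172.16.0.0/12)


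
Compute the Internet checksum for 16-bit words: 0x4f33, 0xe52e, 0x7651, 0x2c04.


Sum all words (with carry folding):
+ 0x4f33 = 0x4f33
+ 0xe52e = 0x3462
+ 0x7651 = 0xaab3
+ 0x2c04 = 0xd6b7
One's complement: ~0xd6b7
Checksum = 0x2948


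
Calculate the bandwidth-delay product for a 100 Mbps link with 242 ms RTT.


BDP = bandwidth * RTT
= 100 Mbps * 242 ms
= 100 * 1e6 * 242 / 1000 bits
= 24200000 bits
= 3025000 bytes
= 2954.1016 KB
BDP = 24200000 bits (3025000 bytes)


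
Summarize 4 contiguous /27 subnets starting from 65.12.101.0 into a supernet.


Original prefix: /27
Number of subnets: 4 = 2^2
New prefix = 27 - 2 = 25
Supernet: 65.12.101.0/25


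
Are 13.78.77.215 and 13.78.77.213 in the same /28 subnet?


Mask: 255.255.255.240
13.78.77.215 AND mask = 13.78.77.208
13.78.77.213 AND mask = 13.78.77.208
Yes, same subnet (13.78.77.208)


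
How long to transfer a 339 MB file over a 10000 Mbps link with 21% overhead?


Effective throughput = 10000 * (1 - 21/100) = 7900 Mbps
File size in Mb = 339 * 8 = 2712 Mb
Time = 2712 / 7900
Time = 0.3433 seconds


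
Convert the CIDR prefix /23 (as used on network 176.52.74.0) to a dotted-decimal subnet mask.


/23 means 23 network bits, 9 host bits
Binary: 11111111111111111111111000000000
Mask: 255.255.254.0


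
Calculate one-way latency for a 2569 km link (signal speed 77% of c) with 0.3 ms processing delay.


Speed = 0.77 * 3e5 km/s = 231000 km/s
Propagation delay = 2569 / 231000 = 0.0111 s = 11.1212 ms
Processing delay = 0.3 ms
Total one-way latency = 11.4212 ms


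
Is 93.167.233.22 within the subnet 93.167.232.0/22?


Subnet network: 93.167.232.0
Test IP AND mask: 93.167.232.0
Yes, 93.167.233.22 is in 93.167.232.0/22


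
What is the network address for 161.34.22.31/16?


IP:   10100001.00100010.00010110.00011111
Mask: 11111111.11111111.00000000.00000000
AND operation:
Net:  10100001.00100010.00000000.00000000
Network: 161.34.0.0/16


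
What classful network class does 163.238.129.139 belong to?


First octet: 163
Binary: 10100011
10xxxxxx -> Class B (128-191)
Class B, default mask 255.255.0.0 (/16)


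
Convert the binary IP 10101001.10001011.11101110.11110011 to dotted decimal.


10101001 = 169
10001011 = 139
11101110 = 238
11110011 = 243
IP: 169.139.238.243


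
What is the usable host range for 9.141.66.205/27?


Network: 9.141.66.192
Broadcast: 9.141.66.223
First usable = network + 1
Last usable = broadcast - 1
Range: 9.141.66.193 to 9.141.66.222


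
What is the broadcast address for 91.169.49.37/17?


Network: 91.169.0.0/17
Host bits = 15
Set all host bits to 1:
Broadcast: 91.169.127.255


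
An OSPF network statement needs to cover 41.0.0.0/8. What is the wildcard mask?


Subnet mask: 255.0.0.0
Wildcard = 255.255.255.255 - subnet mask
255 - 255 = 0
255 - 0 = 255
255 - 0 = 255
255 - 0 = 255
Wildcard: 0.255.255.255


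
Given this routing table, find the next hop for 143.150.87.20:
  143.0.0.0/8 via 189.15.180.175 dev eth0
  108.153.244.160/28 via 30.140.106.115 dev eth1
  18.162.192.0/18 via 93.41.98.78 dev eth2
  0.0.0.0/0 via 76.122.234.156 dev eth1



Longest prefix match for 143.150.87.20:
  /8 143.0.0.0: MATCH
  /28 108.153.244.160: no
  /18 18.162.192.0: no
  /0 0.0.0.0: MATCH
Selected: next-hop 189.15.180.175 via eth0 (matched /8)


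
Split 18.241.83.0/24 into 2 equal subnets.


New prefix = 24 + 1 = 25
Each subnet has 128 addresses
  18.241.83.0/25
  18.241.83.128/25
Subnets: 18.241.83.0/25, 18.241.83.128/25


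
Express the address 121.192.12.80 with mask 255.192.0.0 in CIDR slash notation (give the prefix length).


Binary: 11111111.11000000.00000000.00000000
Count leading 1s
Prefix: /10


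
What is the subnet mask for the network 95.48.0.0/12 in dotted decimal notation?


/12 means 12 network bits, 20 host bits
Binary: 11111111111100000000000000000000
Mask: 255.240.0.0


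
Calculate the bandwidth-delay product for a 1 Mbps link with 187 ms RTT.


BDP = bandwidth * RTT
= 1 Mbps * 187 ms
= 1 * 1e6 * 187 / 1000 bits
= 187000 bits
= 23375 bytes
= 22.8271 KB
BDP = 187000 bits (23375 bytes)


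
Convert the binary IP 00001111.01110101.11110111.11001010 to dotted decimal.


00001111 = 15
01110101 = 117
11110111 = 247
11001010 = 202
IP: 15.117.247.202


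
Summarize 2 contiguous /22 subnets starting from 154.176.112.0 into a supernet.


Original prefix: /22
Number of subnets: 2 = 2^1
New prefix = 22 - 1 = 21
Supernet: 154.176.112.0/21


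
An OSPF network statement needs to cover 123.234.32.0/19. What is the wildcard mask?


Subnet mask: 255.255.224.0
Wildcard = 255.255.255.255 - subnet mask
255 - 255 = 0
255 - 255 = 0
255 - 224 = 31
255 - 0 = 255
Wildcard: 0.0.31.255


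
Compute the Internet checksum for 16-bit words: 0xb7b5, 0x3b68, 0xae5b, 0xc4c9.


Sum all words (with carry folding):
+ 0xb7b5 = 0xb7b5
+ 0x3b68 = 0xf31d
+ 0xae5b = 0xa179
+ 0xc4c9 = 0x6643
One's complement: ~0x6643
Checksum = 0x99bc


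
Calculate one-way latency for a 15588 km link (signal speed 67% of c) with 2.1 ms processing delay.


Speed = 0.67 * 3e5 km/s = 201000 km/s
Propagation delay = 15588 / 201000 = 0.0776 s = 77.5522 ms
Processing delay = 2.1 ms
Total one-way latency = 79.6522 ms


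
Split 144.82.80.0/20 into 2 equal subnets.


New prefix = 20 + 1 = 21
Each subnet has 2048 addresses
  144.82.80.0/21
  144.82.88.0/21
Subnets: 144.82.80.0/21, 144.82.88.0/21


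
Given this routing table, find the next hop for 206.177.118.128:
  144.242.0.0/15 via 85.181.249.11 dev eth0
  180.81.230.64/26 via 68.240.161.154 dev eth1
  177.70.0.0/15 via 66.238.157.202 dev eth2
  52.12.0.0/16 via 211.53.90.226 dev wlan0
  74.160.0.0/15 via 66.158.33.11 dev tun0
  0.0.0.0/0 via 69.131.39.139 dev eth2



Longest prefix match for 206.177.118.128:
  /15 144.242.0.0: no
  /26 180.81.230.64: no
  /15 177.70.0.0: no
  /16 52.12.0.0: no
  /15 74.160.0.0: no
  /0 0.0.0.0: MATCH
Selected: next-hop 69.131.39.139 via eth2 (matched /0)


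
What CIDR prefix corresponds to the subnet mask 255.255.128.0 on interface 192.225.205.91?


Binary: 11111111.11111111.10000000.00000000
Count leading 1s
Prefix: /17


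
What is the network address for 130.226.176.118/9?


IP:   10000010.11100010.10110000.01110110
Mask: 11111111.10000000.00000000.00000000
AND operation:
Net:  10000010.10000000.00000000.00000000
Network: 130.128.0.0/9


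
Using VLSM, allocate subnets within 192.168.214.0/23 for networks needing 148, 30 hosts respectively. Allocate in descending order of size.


148 hosts -> /24 (254 usable): 192.168.214.0/24
30 hosts -> /27 (30 usable): 192.168.215.0/27
Allocation: 192.168.214.0/24 (148 hosts, 254 usable); 192.168.215.0/27 (30 hosts, 30 usable)


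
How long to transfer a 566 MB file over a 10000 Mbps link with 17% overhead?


Effective throughput = 10000 * (1 - 17/100) = 8300 Mbps
File size in Mb = 566 * 8 = 4528 Mb
Time = 4528 / 8300
Time = 0.5455 seconds


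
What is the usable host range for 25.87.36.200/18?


Network: 25.87.0.0
Broadcast: 25.87.63.255
First usable = network + 1
Last usable = broadcast - 1
Range: 25.87.0.1 to 25.87.63.254


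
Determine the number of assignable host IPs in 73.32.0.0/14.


Host bits = 32 - 14 = 18
Total addresses = 2^18 = 262144
Usable = total - 2 (network and broadcast)
Usable hosts: 262142


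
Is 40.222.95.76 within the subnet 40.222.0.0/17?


Subnet network: 40.222.0.0
Test IP AND mask: 40.222.0.0
Yes, 40.222.95.76 is in 40.222.0.0/17


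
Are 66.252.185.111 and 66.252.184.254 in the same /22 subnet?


Mask: 255.255.252.0
66.252.185.111 AND mask = 66.252.184.0
66.252.184.254 AND mask = 66.252.184.0
Yes, same subnet (66.252.184.0)


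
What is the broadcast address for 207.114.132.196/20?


Network: 207.114.128.0/20
Host bits = 12
Set all host bits to 1:
Broadcast: 207.114.143.255


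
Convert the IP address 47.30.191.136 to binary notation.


47 = 00101111
30 = 00011110
191 = 10111111
136 = 10001000
Binary: 00101111.00011110.10111111.10001000


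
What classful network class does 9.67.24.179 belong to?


First octet: 9
Binary: 00001001
0xxxxxxx -> Class A (1-126)
Class A, default mask 255.0.0.0 (/8)


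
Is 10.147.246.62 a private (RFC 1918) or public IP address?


RFC 1918 private ranges:
  10.0.0.0/8 (10.0.0.0 - 10.255.255.255)
  172.16.0.0/12 (172.16.0.0 - 172.31.255.255)
  192.168.0.0/16 (192.168.0.0 - 192.168.255.255)
Private (in 10.0.0.0/8)


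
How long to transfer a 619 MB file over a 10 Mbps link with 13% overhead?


Effective throughput = 10 * (1 - 13/100) = 8.7 Mbps
File size in Mb = 619 * 8 = 4952 Mb
Time = 4952 / 8.7
Time = 569.1954 seconds


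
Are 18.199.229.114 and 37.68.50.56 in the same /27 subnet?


Mask: 255.255.255.224
18.199.229.114 AND mask = 18.199.229.96
37.68.50.56 AND mask = 37.68.50.32
No, different subnets (18.199.229.96 vs 37.68.50.32)


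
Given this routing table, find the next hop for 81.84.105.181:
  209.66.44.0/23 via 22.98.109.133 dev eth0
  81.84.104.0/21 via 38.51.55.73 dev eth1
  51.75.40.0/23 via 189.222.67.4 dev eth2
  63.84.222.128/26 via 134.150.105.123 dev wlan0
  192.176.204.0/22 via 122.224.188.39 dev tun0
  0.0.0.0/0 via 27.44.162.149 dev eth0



Longest prefix match for 81.84.105.181:
  /23 209.66.44.0: no
  /21 81.84.104.0: MATCH
  /23 51.75.40.0: no
  /26 63.84.222.128: no
  /22 192.176.204.0: no
  /0 0.0.0.0: MATCH
Selected: next-hop 38.51.55.73 via eth1 (matched /21)


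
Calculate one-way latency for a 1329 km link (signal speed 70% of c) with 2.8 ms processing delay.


Speed = 0.7 * 3e5 km/s = 210000 km/s
Propagation delay = 1329 / 210000 = 0.0063 s = 6.3286 ms
Processing delay = 2.8 ms
Total one-way latency = 9.1286 ms


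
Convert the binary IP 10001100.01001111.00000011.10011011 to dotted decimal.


10001100 = 140
01001111 = 79
00000011 = 3
10011011 = 155
IP: 140.79.3.155


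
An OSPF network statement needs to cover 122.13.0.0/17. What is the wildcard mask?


Subnet mask: 255.255.128.0
Wildcard = 255.255.255.255 - subnet mask
255 - 255 = 0
255 - 255 = 0
255 - 128 = 127
255 - 0 = 255
Wildcard: 0.0.127.255


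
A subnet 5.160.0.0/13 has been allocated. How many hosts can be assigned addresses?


Host bits = 32 - 13 = 19
Total addresses = 2^19 = 524288
Usable = total - 2 (network and broadcast)
Usable hosts: 524286


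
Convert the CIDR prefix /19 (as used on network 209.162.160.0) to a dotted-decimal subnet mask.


/19 means 19 network bits, 13 host bits
Binary: 11111111111111111110000000000000
Mask: 255.255.224.0


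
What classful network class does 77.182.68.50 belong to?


First octet: 77
Binary: 01001101
0xxxxxxx -> Class A (1-126)
Class A, default mask 255.0.0.0 (/8)


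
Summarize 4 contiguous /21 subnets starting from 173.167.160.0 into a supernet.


Original prefix: /21
Number of subnets: 4 = 2^2
New prefix = 21 - 2 = 19
Supernet: 173.167.160.0/19


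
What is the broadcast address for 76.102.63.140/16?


Network: 76.102.0.0/16
Host bits = 16
Set all host bits to 1:
Broadcast: 76.102.255.255


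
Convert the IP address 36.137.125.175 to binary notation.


36 = 00100100
137 = 10001001
125 = 01111101
175 = 10101111
Binary: 00100100.10001001.01111101.10101111


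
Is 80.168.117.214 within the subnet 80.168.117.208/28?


Subnet network: 80.168.117.208
Test IP AND mask: 80.168.117.208
Yes, 80.168.117.214 is in 80.168.117.208/28


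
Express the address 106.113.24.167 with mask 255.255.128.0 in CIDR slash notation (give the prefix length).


Binary: 11111111.11111111.10000000.00000000
Count leading 1s
Prefix: /17


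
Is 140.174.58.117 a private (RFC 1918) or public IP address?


RFC 1918 private ranges:
  10.0.0.0/8 (10.0.0.0 - 10.255.255.255)
  172.16.0.0/12 (172.16.0.0 - 172.31.255.255)
  192.168.0.0/16 (192.168.0.0 - 192.168.255.255)
Public (not in any RFC 1918 range)


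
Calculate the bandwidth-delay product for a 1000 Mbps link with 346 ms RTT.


BDP = bandwidth * RTT
= 1000 Mbps * 346 ms
= 1000 * 1e6 * 346 / 1000 bits
= 346000000 bits
= 43250000 bytes
= 42236.3281 KB
BDP = 346000000 bits (43250000 bytes)


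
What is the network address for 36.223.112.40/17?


IP:   00100100.11011111.01110000.00101000
Mask: 11111111.11111111.10000000.00000000
AND operation:
Net:  00100100.11011111.00000000.00000000
Network: 36.223.0.0/17


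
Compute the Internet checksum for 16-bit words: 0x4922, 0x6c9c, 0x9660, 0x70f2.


Sum all words (with carry folding):
+ 0x4922 = 0x4922
+ 0x6c9c = 0xb5be
+ 0x9660 = 0x4c1f
+ 0x70f2 = 0xbd11
One's complement: ~0xbd11
Checksum = 0x42ee


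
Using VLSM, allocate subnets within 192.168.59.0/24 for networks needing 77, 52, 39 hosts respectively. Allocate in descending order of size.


77 hosts -> /25 (126 usable): 192.168.59.0/25
52 hosts -> /26 (62 usable): 192.168.59.128/26
39 hosts -> /26 (62 usable): 192.168.59.192/26
Allocation: 192.168.59.0/25 (77 hosts, 126 usable); 192.168.59.128/26 (52 hosts, 62 usable); 192.168.59.192/26 (39 hosts, 62 usable)


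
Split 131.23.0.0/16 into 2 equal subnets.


New prefix = 16 + 1 = 17
Each subnet has 32768 addresses
  131.23.0.0/17
  131.23.128.0/17
Subnets: 131.23.0.0/17, 131.23.128.0/17


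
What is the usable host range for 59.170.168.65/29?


Network: 59.170.168.64
Broadcast: 59.170.168.71
First usable = network + 1
Last usable = broadcast - 1
Range: 59.170.168.65 to 59.170.168.70


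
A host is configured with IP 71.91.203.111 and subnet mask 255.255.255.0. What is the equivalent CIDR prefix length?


Binary: 11111111.11111111.11111111.00000000
Count leading 1s
Prefix: /24


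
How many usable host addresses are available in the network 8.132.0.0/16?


Host bits = 32 - 16 = 16
Total addresses = 2^16 = 65536
Usable = total - 2 (network and broadcast)
Usable hosts: 65534


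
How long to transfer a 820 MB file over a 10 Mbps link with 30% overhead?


Effective throughput = 10 * (1 - 30/100) = 7 Mbps
File size in Mb = 820 * 8 = 6560 Mb
Time = 6560 / 7
Time = 937.1429 seconds


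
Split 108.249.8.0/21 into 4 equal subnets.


New prefix = 21 + 2 = 23
Each subnet has 512 addresses
  108.249.8.0/23
  108.249.10.0/23
  108.249.12.0/23
  108.249.14.0/23
Subnets: 108.249.8.0/23, 108.249.10.0/23, 108.249.12.0/23, 108.249.14.0/23


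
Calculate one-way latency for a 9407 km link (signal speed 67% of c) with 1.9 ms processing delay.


Speed = 0.67 * 3e5 km/s = 201000 km/s
Propagation delay = 9407 / 201000 = 0.0468 s = 46.801 ms
Processing delay = 1.9 ms
Total one-way latency = 48.701 ms


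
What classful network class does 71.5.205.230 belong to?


First octet: 71
Binary: 01000111
0xxxxxxx -> Class A (1-126)
Class A, default mask 255.0.0.0 (/8)


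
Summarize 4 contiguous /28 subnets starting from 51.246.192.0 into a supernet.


Original prefix: /28
Number of subnets: 4 = 2^2
New prefix = 28 - 2 = 26
Supernet: 51.246.192.0/26


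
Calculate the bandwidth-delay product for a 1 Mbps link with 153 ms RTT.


BDP = bandwidth * RTT
= 1 Mbps * 153 ms
= 1 * 1e6 * 153 / 1000 bits
= 153000 bits
= 19125 bytes
= 18.6768 KB
BDP = 153000 bits (19125 bytes)


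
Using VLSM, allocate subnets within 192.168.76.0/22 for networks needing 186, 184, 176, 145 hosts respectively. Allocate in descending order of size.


186 hosts -> /24 (254 usable): 192.168.76.0/24
184 hosts -> /24 (254 usable): 192.168.77.0/24
176 hosts -> /24 (254 usable): 192.168.78.0/24
145 hosts -> /24 (254 usable): 192.168.79.0/24
Allocation: 192.168.76.0/24 (186 hosts, 254 usable); 192.168.77.0/24 (184 hosts, 254 usable); 192.168.78.0/24 (176 hosts, 254 usable); 192.168.79.0/24 (145 hosts, 254 usable)


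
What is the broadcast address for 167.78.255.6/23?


Network: 167.78.254.0/23
Host bits = 9
Set all host bits to 1:
Broadcast: 167.78.255.255


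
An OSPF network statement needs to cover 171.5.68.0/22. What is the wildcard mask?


Subnet mask: 255.255.252.0
Wildcard = 255.255.255.255 - subnet mask
255 - 255 = 0
255 - 255 = 0
255 - 252 = 3
255 - 0 = 255
Wildcard: 0.0.3.255


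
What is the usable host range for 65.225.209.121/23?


Network: 65.225.208.0
Broadcast: 65.225.209.255
First usable = network + 1
Last usable = broadcast - 1
Range: 65.225.208.1 to 65.225.209.254


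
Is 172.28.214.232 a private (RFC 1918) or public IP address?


RFC 1918 private ranges:
  10.0.0.0/8 (10.0.0.0 - 10.255.255.255)
  172.16.0.0/12 (172.16.0.0 - 172.31.255.255)
  192.168.0.0/16 (192.168.0.0 - 192.168.255.255)
Private (in 172.16.0.0/12)


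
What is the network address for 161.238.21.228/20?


IP:   10100001.11101110.00010101.11100100
Mask: 11111111.11111111.11110000.00000000
AND operation:
Net:  10100001.11101110.00010000.00000000
Network: 161.238.16.0/20


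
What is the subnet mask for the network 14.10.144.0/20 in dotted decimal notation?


/20 means 20 network bits, 12 host bits
Binary: 11111111111111111111000000000000
Mask: 255.255.240.0


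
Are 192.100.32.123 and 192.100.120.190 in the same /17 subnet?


Mask: 255.255.128.0
192.100.32.123 AND mask = 192.100.0.0
192.100.120.190 AND mask = 192.100.0.0
Yes, same subnet (192.100.0.0)


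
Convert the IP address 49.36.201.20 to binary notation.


49 = 00110001
36 = 00100100
201 = 11001001
20 = 00010100
Binary: 00110001.00100100.11001001.00010100


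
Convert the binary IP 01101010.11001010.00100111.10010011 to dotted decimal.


01101010 = 106
11001010 = 202
00100111 = 39
10010011 = 147
IP: 106.202.39.147


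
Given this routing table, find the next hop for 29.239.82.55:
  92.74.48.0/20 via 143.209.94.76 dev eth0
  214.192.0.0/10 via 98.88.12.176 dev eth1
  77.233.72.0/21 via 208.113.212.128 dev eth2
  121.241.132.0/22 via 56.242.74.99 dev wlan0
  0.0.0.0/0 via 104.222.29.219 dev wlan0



Longest prefix match for 29.239.82.55:
  /20 92.74.48.0: no
  /10 214.192.0.0: no
  /21 77.233.72.0: no
  /22 121.241.132.0: no
  /0 0.0.0.0: MATCH
Selected: next-hop 104.222.29.219 via wlan0 (matched /0)


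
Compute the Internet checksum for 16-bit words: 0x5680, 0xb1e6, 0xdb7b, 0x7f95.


Sum all words (with carry folding):
+ 0x5680 = 0x5680
+ 0xb1e6 = 0x0867
+ 0xdb7b = 0xe3e2
+ 0x7f95 = 0x6378
One's complement: ~0x6378
Checksum = 0x9c87


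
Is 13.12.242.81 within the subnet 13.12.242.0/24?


Subnet network: 13.12.242.0
Test IP AND mask: 13.12.242.0
Yes, 13.12.242.81 is in 13.12.242.0/24


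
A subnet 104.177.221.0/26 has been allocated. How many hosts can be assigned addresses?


Host bits = 32 - 26 = 6
Total addresses = 2^6 = 64
Usable = total - 2 (network and broadcast)
Usable hosts: 62


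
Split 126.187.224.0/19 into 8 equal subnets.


New prefix = 19 + 3 = 22
Each subnet has 1024 addresses
  126.187.224.0/22
  126.187.228.0/22
  126.187.232.0/22
  126.187.236.0/22
  126.187.240.0/22
  126.187.244.0/22
  126.187.248.0/22
  126.187.252.0/22
Subnets: 126.187.224.0/22, 126.187.228.0/22, 126.187.232.0/22, 126.187.236.0/22, 126.187.240.0/22, 126.187.244.0/22, 126.187.248.0/22, 126.187.252.0/22


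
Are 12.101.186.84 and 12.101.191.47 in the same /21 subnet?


Mask: 255.255.248.0
12.101.186.84 AND mask = 12.101.184.0
12.101.191.47 AND mask = 12.101.184.0
Yes, same subnet (12.101.184.0)


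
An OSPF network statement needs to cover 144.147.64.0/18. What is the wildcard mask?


Subnet mask: 255.255.192.0
Wildcard = 255.255.255.255 - subnet mask
255 - 255 = 0
255 - 255 = 0
255 - 192 = 63
255 - 0 = 255
Wildcard: 0.0.63.255
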